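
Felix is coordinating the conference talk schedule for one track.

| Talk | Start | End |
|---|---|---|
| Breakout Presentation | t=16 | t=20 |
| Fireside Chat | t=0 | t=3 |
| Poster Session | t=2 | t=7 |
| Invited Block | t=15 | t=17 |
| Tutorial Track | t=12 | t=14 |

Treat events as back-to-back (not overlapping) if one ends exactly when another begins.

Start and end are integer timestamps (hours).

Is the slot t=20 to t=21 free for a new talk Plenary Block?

Yes — the slot is free

Fireside Chat: ends t=3 at or before Plenary Block starts t=20 → clear.
Poster Session: ends t=7 at or before Plenary Block starts t=20 → clear.
Tutorial Track: ends t=14 at or before Plenary Block starts t=20 → clear.
Invited Block: ends t=17 at or before Plenary Block starts t=20 → clear.
Breakout Presentation: ends t=20 at or before Plenary Block starts t=20 → clear.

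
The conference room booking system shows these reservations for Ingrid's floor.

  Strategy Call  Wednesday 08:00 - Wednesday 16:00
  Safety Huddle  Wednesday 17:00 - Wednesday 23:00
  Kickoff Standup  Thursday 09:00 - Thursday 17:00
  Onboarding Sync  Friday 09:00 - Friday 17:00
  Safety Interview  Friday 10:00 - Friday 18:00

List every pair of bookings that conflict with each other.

Onboarding Sync & Safety Interview

Sorted by start: Strategy Call, Safety Huddle, Kickoff Standup, Onboarding Sync, Safety Interview.
Safety Huddle starts after Strategy Call ends — done with Strategy Call.
Kickoff Standup starts after Safety Huddle ends — done with Safety Huddle.
Onboarding Sync starts after Kickoff Standup ends — done with Kickoff Standup.
Safety Interview starts before Onboarding Sync ends → Onboarding Sync and Safety Interview overlap.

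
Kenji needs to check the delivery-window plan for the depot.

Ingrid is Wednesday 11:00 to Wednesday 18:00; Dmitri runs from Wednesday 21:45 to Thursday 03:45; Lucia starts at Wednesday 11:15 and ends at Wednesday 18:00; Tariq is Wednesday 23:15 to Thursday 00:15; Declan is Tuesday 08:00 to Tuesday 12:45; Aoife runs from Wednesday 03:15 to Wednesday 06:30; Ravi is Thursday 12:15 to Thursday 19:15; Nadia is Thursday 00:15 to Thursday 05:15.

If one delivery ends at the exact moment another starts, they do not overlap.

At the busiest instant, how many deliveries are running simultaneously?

2

Sweep the timeline, counting +1 at each start and −1 at each end (ends before starts at a tie):
Tuesday 08:00 start Declan → 1
Tuesday 12:45 end Declan → 0
Wednesday 03:15 start Aoife → 1
Wednesday 06:30 end Aoife → 0
Wednesday 11:00 start Ingrid → 1
Wednesday 11:15 start Lucia → 2
Wednesday 18:00 end Ingrid → 1
Wednesday 18:00 end Lucia → 0
Wednesday 21:45 start Dmitri → 1
Wednesday 23:15 start Tariq → 2
Thursday 00:15 end Tariq → 1
Thursday 00:15 start Nadia → 2
Thursday 03:45 end Dmitri → 1
Thursday 05:15 end Nadia → 0
Thursday 12:15 start Ravi → 1
Thursday 19:15 end Ravi → 0
Peak is 2, at Wednesday 11:15 (Ingrid, Lucia).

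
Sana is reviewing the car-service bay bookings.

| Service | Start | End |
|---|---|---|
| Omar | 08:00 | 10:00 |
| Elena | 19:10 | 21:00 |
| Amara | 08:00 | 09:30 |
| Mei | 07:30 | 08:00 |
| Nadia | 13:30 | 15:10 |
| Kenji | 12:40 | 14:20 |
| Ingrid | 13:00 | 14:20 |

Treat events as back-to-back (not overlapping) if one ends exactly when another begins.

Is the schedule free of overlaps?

Sorted by start: Mei, Amara, Omar, Kenji, Ingrid, Nadia, Elena.
Amara starts exactly when Mei ends (back-to-back, no overlap), so Mei has no further overlaps.
Omar starts before Amara ends → Amara and Omar overlap.
That's a conflict, so the schedule is not conflict-free.

No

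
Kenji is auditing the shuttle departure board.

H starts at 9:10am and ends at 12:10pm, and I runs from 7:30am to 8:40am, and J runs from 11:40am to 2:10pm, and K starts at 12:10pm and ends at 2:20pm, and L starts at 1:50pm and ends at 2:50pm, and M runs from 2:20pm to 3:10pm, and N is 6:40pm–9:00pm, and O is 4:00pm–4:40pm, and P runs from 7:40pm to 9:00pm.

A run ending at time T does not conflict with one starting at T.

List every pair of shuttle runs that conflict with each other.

H & J, J & K, J & L, K & L, L & M, N & P

Two intervals overlap when each starts before the other ends.
Sorted by start: I, H, J, K, L, M, O, N, P.
H starts after I ends; I is clear from here.
J starts before H ends → H and J overlap.
K starts exactly when H ends (back-to-back, no overlap); H is clear from here.
K starts before J ends → J and K overlap.
L starts before J ends → J and L overlap.
M starts after J ends; J is clear from here.
L starts before K ends → K and L overlap.
M starts exactly when K ends (back-to-back, no overlap); K is clear from here.
M starts before L ends → L and M overlap.
O starts after L ends; L is clear from here.
O starts after M ends; M is clear from here.
N starts after O ends; O is clear from here.
P starts before N ends → N and P overlap.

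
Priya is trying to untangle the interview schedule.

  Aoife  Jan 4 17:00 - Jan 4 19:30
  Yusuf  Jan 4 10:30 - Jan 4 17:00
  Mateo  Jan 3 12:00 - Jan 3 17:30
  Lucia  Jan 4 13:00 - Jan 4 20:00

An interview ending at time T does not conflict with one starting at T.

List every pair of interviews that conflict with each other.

Sorted by start: Mateo, Yusuf, Lucia, Aoife.
Yusuf starts after Mateo ends, so Mateo has no further overlaps.
Lucia starts before Yusuf ends → Yusuf and Lucia overlap.
Aoife starts exactly when Yusuf ends (back-to-back, no overlap).
Aoife starts before Lucia ends → Lucia and Aoife overlap.

Aoife & Lucia, Lucia & Yusuf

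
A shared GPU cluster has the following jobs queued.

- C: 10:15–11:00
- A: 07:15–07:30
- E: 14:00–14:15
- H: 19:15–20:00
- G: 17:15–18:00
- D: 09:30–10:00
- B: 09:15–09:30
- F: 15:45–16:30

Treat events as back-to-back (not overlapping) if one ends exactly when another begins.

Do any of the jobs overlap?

Sorted by start: A, B, D, C, E, F, G, H.
B starts after A ends, so nothing later overlaps A either.
D starts exactly when B ends (back-to-back, no overlap), so nothing later overlaps B either.
C starts after D ends, so nothing later overlaps D either.
E starts after C ends, so nothing later overlaps C either.
F starts after E ends, so nothing later overlaps E either.
G starts after F ends, so nothing later overlaps F either.
H starts after G ends.
Every pair is clear; the schedule has no overlaps.

No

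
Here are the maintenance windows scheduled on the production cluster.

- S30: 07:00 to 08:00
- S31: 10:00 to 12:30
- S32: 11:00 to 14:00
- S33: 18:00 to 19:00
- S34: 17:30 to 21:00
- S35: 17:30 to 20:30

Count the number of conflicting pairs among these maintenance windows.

Sorted by start: S30, S31, S32, S34, S35, S33.
S31 starts after S30 ends, so nothing later overlaps S30 either.
S32 starts before S31 ends → S31 and S32 overlap.
S34 starts after S31 ends, so nothing later overlaps S31 either.
S34 starts after S32 ends, so nothing later overlaps S32 either.
S35 starts before S34 ends → S34 and S35 overlap.
S33 starts before S34 ends → S34 and S33 overlap.
S33 starts before S35 ends → S35 and S33 overlap.
Overlapping pairs: S31 & S32, S33 & S34, S33 & S35, S34 & S35 — 4 in total.

4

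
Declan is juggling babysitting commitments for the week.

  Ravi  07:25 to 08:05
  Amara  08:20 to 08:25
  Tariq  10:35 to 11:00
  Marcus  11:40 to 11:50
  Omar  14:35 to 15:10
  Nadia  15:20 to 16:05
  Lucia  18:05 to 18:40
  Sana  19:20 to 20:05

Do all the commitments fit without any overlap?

Two intervals overlap when each starts before the other ends.
Sorted by start: Ravi, Amara, Tariq, Marcus, Omar, Nadia, Lucia, Sana.
Amara starts after Ravi ends — done with Ravi.
Tariq starts after Amara ends — done with Amara.
Marcus starts after Tariq ends — done with Tariq.
Omar starts after Marcus ends — done with Marcus.
Nadia starts after Omar ends — done with Omar.
Lucia starts after Nadia ends — done with Nadia.
Sana starts after Lucia ends.
Every pair is clear; the schedule has no overlaps.

Yes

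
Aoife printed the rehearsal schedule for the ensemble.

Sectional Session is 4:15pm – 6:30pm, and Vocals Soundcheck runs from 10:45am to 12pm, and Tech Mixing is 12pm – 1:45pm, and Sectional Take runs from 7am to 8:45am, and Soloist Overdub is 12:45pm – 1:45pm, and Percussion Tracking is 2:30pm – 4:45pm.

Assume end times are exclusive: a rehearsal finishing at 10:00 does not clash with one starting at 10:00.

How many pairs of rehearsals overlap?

2

Check each pair: they overlap iff neither finishes before the other starts.
Sorted by start: Sectional Take, Vocals Soundcheck, Tech Mixing, Soloist Overdub, Percussion Tracking, Sectional Session.
Vocals Soundcheck starts after Sectional Take ends; Sectional Take is clear from here.
Tech Mixing starts exactly when Vocals Soundcheck ends (back-to-back, no overlap); Vocals Soundcheck is clear from here.
Soloist Overdub starts before Tech Mixing ends → Tech Mixing and Soloist Overdub overlap.
Percussion Tracking starts after Tech Mixing ends; Tech Mixing is clear from here.
Percussion Tracking starts after Soloist Overdub ends; Soloist Overdub is clear from here.
Sectional Session starts before Percussion Tracking ends → Percussion Tracking and Sectional Session overlap.
Overlapping pairs: Percussion Tracking & Sectional Session, Soloist Overdub & Tech Mixing — 2 in total.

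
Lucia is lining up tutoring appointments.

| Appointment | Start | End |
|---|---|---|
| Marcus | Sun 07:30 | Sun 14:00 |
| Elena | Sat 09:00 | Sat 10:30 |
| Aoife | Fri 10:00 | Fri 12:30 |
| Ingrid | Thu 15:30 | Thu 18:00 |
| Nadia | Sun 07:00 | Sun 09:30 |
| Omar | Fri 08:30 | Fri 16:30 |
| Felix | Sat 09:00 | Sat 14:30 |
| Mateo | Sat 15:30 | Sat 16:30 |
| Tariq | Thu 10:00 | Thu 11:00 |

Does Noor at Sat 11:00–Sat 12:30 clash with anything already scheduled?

Yes — it overlaps Felix

Tariq: ends Thu 11:00 at or before Noor starts Sat 11:00 → clear.
Ingrid: ends Thu 18:00 at or before Noor starts Sat 11:00 → clear.
Omar: ends Fri 16:30 at or before Noor starts Sat 11:00 → clear.
Aoife: ends Fri 12:30 at or before Noor starts Sat 11:00 → clear.
Felix: starts Sat 09:00 before Noor ends Sat 12:30, and ends Sat 14:30 after Noor starts Sat 11:00 → overlap.
Elena: ends Sat 10:30 at or before Noor starts Sat 11:00 → clear.
Mateo: starts Sat 15:30 at or after Noor ends Sat 12:30 → clear.
Nadia: starts Sun 07:00 at or after Noor ends Sat 12:30 → clear.
Marcus: starts Sun 07:30 at or after Noor ends Sat 12:30 → clear.
Noor overlaps Felix.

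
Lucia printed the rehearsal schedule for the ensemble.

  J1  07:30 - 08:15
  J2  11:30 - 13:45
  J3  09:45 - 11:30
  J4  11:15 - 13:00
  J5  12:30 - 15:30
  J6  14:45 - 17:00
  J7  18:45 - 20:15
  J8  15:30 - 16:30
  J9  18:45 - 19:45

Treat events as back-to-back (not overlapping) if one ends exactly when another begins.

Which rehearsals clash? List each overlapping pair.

Two intervals overlap when each starts before the other ends.
Sorted by start: J1, J3, J4, J2, J5, J6, J8, J7, J9.
J3 starts after J1 ends, so nothing later overlaps J1 either.
J4 starts before J3 ends → J3 and J4 overlap.
J2 starts exactly when J3 ends (back-to-back, no overlap), so nothing later overlaps J3 either.
J2 starts before J4 ends → J4 and J2 overlap.
J5 starts before J4 ends → J4 and J5 overlap.
J6 starts after J4 ends, so nothing later overlaps J4 either.
J5 starts before J2 ends → J2 and J5 overlap.
J6 starts after J2 ends, so nothing later overlaps J2 either.
J6 starts before J5 ends → J5 and J6 overlap.
J8 starts exactly when J5 ends (back-to-back, no overlap), so nothing later overlaps J5 either.
J8 starts before J6 ends → J6 and J8 overlap.
J7 starts after J6 ends, so nothing later overlaps J6 either.
J7 starts after J8 ends, so nothing later overlaps J8 either.
J9 starts before J7 ends → J7 and J9 overlap.

J2 & J4, J2 & J5, J3 & J4, J4 & J5, J5 & J6, J6 & J8, J7 & J9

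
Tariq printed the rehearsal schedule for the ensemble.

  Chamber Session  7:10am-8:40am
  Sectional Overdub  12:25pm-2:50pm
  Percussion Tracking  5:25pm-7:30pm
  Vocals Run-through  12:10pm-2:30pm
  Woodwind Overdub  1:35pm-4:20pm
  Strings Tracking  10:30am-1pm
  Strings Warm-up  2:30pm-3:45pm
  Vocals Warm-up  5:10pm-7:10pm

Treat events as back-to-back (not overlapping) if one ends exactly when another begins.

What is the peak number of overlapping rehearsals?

Sweep the timeline, counting +1 at each start and −1 at each end (ends before starts at a tie):
7:10am start Chamber Session → 1
8:40am end Chamber Session → 0
10:30am start Strings Tracking → 1
12:10pm start Vocals Run-through → 2
12:25pm start Sectional Overdub → 3
1pm end Strings Tracking → 2
1:35pm start Woodwind Overdub → 3
2:30pm end Vocals Run-through → 2
2:30pm start Strings Warm-up → 3
2:50pm end Sectional Overdub → 2
3:45pm end Strings Warm-up → 1
4:20pm end Woodwind Overdub → 0
5:10pm start Vocals Warm-up → 1
5:25pm start Percussion Tracking → 2
7:10pm end Vocals Warm-up → 1
7:30pm end Percussion Tracking → 0
Peak is 3, at 12:25pm (Sectional Overdub, Strings Tracking, Vocals Run-through).

3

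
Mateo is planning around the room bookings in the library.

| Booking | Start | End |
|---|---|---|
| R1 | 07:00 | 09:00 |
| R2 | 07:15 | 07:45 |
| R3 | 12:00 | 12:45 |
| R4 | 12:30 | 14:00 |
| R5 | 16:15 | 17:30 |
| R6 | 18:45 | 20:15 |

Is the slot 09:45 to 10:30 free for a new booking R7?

R1: ends 09:00 at or before R7 starts 09:45 → clear.
R2: ends 07:45 at or before R7 starts 09:45 → clear.
R3: starts 12:00 at or after R7 ends 10:30 → clear.
R4: starts 12:30 at or after R7 ends 10:30 → clear.
R5: starts 16:15 at or after R7 ends 10:30 → clear.
R6: starts 18:45 at or after R7 ends 10:30 → clear.

Yes — the slot is free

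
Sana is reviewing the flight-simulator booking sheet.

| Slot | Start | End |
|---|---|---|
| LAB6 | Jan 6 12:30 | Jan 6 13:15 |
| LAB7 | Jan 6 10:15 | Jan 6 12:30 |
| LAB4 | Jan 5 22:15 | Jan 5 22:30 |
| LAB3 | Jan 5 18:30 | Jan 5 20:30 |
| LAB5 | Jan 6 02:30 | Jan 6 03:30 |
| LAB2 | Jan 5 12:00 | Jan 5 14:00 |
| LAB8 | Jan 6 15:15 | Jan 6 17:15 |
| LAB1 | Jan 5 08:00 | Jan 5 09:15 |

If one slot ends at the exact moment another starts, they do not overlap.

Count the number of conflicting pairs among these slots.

0

Two intervals overlap when each starts before the other ends.
Sorted by start: LAB1, LAB2, LAB3, LAB4, LAB5, LAB7, LAB6, LAB8.
LAB2 starts after LAB1 ends; LAB1 is clear from here.
LAB3 starts after LAB2 ends; LAB2 is clear from here.
LAB4 starts after LAB3 ends; LAB3 is clear from here.
LAB5 starts after LAB4 ends; LAB4 is clear from here.
LAB7 starts after LAB5 ends; LAB5 is clear from here.
LAB6 starts exactly when LAB7 ends (back-to-back, no overlap); LAB7 is clear from here.
LAB8 starts after LAB6 ends.
No pair overlaps.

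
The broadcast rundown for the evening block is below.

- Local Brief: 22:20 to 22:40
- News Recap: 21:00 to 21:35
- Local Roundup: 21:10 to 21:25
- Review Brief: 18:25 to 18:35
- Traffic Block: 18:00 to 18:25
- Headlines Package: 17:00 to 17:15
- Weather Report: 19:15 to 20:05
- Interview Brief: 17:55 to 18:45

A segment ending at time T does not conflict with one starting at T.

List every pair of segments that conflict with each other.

Interview Brief & Review Brief, Interview Brief & Traffic Block, Local Roundup & News Recap

Check each pair: they overlap iff neither finishes before the other starts.
Sorted by start: Headlines Package, Interview Brief, Traffic Block, Review Brief, Weather Report, News Recap, Local Roundup, Local Brief.
Interview Brief starts after Headlines Package ends; Headlines Package is clear from here.
Traffic Block starts before Interview Brief ends → Interview Brief and Traffic Block overlap.
Review Brief starts before Interview Brief ends → Interview Brief and Review Brief overlap.
Weather Report starts after Interview Brief ends; Interview Brief is clear from here.
Review Brief starts exactly when Traffic Block ends (back-to-back, no overlap); Traffic Block is clear from here.
Weather Report starts after Review Brief ends; Review Brief is clear from here.
News Recap starts after Weather Report ends; Weather Report is clear from here.
Local Roundup starts before News Recap ends → News Recap and Local Roundup overlap.
Local Brief starts after News Recap ends.
Local Brief starts after Local Roundup ends.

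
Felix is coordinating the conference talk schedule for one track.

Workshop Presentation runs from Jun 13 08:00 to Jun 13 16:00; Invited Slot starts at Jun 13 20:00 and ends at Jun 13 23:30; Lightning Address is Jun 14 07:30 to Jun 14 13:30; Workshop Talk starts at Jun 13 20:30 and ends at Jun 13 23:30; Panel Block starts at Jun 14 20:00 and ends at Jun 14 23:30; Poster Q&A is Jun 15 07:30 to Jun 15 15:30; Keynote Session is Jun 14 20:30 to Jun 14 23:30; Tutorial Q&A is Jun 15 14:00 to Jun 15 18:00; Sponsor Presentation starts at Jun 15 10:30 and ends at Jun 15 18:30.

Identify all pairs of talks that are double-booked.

Invited Slot & Workshop Talk, Keynote Session & Panel Block, Poster Q&A & Sponsor Presentation, Poster Q&A & Tutorial Q&A, Sponsor Presentation & Tutorial Q&A

Sorted by start: Workshop Presentation, Invited Slot, Workshop Talk, Lightning Address, Panel Block, Keynote Session, Poster Q&A, Sponsor Presentation, Tutorial Q&A.
Invited Slot starts after Workshop Presentation ends — done with Workshop Presentation.
Workshop Talk starts before Invited Slot ends → Invited Slot and Workshop Talk overlap.
Lightning Address starts after Invited Slot ends — done with Invited Slot.
Lightning Address starts after Workshop Talk ends — done with Workshop Talk.
Panel Block starts after Lightning Address ends — done with Lightning Address.
Keynote Session starts before Panel Block ends → Panel Block and Keynote Session overlap.
Poster Q&A starts after Panel Block ends — done with Panel Block.
Poster Q&A starts after Keynote Session ends — done with Keynote Session.
Sponsor Presentation starts before Poster Q&A ends → Poster Q&A and Sponsor Presentation overlap.
Tutorial Q&A starts before Poster Q&A ends → Poster Q&A and Tutorial Q&A overlap.
Tutorial Q&A starts before Sponsor Presentation ends → Sponsor Presentation and Tutorial Q&A overlap.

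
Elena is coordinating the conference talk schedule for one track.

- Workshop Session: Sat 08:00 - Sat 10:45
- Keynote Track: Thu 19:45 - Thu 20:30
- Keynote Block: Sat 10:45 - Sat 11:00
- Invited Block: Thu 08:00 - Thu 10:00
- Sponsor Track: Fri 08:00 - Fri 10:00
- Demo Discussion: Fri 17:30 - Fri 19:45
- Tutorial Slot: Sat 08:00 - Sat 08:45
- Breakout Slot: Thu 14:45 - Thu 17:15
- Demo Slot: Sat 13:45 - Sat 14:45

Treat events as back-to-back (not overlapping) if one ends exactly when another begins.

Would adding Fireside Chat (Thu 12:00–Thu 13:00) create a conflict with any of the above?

Invited Block: ends Thu 10:00 at or before Fireside Chat starts Thu 12:00 → clear.
Breakout Slot: starts Thu 14:45 at or after Fireside Chat ends Thu 13:00 → clear.
Keynote Track: starts Thu 19:45 at or after Fireside Chat ends Thu 13:00 → clear.
Sponsor Track: starts Fri 08:00 at or after Fireside Chat ends Thu 13:00 → clear.
Demo Discussion: starts Fri 17:30 at or after Fireside Chat ends Thu 13:00 → clear.
Tutorial Slot: starts Sat 08:00 at or after Fireside Chat ends Thu 13:00 → clear.
Workshop Session: starts Sat 08:00 at or after Fireside Chat ends Thu 13:00 → clear.
Keynote Block: starts Sat 10:45 at or after Fireside Chat ends Thu 13:00 → clear.
Demo Slot: starts Sat 13:45 at or after Fireside Chat ends Thu 13:00 → clear.

No — it doesn't clash with anything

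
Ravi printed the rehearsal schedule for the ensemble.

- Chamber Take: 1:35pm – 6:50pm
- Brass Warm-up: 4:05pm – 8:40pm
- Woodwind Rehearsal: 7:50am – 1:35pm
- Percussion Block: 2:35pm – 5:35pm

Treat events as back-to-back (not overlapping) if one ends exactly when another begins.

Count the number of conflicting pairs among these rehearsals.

Sorted by start: Woodwind Rehearsal, Chamber Take, Percussion Block, Brass Warm-up.
Chamber Take starts exactly when Woodwind Rehearsal ends (back-to-back, no overlap), so Woodwind Rehearsal has no further overlaps.
Percussion Block starts before Chamber Take ends → Chamber Take and Percussion Block overlap.
Brass Warm-up starts before Chamber Take ends → Chamber Take and Brass Warm-up overlap.
Brass Warm-up starts before Percussion Block ends → Percussion Block and Brass Warm-up overlap.
Overlapping pairs: Brass Warm-up & Chamber Take, Brass Warm-up & Percussion Block, Chamber Take & Percussion Block — 3 in total.

3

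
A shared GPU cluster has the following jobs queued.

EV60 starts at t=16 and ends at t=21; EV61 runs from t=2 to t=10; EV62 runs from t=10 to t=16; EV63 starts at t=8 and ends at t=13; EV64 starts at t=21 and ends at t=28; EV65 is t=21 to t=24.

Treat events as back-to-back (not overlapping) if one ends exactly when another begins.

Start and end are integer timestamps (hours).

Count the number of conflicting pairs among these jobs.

3

Check each pair: they overlap iff neither finishes before the other starts.
Sorted by start: EV61, EV63, EV62, EV60, EV64, EV65.
EV63 starts before EV61 ends → EV61 and EV63 overlap.
EV62 starts exactly when EV61 ends (back-to-back, no overlap), so nothing later overlaps EV61 either.
EV62 starts before EV63 ends → EV63 and EV62 overlap.
EV60 starts after EV63 ends, so nothing later overlaps EV63 either.
EV60 starts exactly when EV62 ends (back-to-back, no overlap), so nothing later overlaps EV62 either.
EV64 starts exactly when EV60 ends (back-to-back, no overlap), so nothing later overlaps EV60 either.
EV65 starts before EV64 ends → EV64 and EV65 overlap.
Overlapping pairs: EV61 & EV63, EV62 & EV63, EV64 & EV65 — 3 in total.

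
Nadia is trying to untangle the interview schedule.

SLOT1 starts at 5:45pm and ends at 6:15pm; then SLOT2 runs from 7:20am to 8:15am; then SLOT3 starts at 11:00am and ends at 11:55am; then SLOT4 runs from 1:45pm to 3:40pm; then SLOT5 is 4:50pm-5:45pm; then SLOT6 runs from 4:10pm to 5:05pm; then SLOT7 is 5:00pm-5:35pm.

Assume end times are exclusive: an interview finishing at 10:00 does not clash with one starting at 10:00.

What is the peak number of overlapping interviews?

3

Sweep the timeline, counting +1 at each start and −1 at each end (ends before starts at a tie):
7:20am start SLOT2 → 1
8:15am end SLOT2 → 0
11:00am start SLOT3 → 1
11:55am end SLOT3 → 0
1:45pm start SLOT4 → 1
3:40pm end SLOT4 → 0
4:10pm start SLOT6 → 1
4:50pm start SLOT5 → 2
5:00pm start SLOT7 → 3
5:05pm end SLOT6 → 2
5:35pm end SLOT7 → 1
5:45pm end SLOT5 → 0
5:45pm start SLOT1 → 1
6:15pm end SLOT1 → 0
Peak is 3, at 5:00pm (SLOT5, SLOT6, SLOT7).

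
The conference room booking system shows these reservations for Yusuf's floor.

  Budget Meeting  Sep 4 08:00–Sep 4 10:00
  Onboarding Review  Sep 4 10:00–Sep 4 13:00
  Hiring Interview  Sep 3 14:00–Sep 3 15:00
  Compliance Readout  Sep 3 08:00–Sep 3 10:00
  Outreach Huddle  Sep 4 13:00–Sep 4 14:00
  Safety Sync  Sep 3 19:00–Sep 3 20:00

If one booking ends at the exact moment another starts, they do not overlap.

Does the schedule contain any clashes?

No

Two intervals overlap when each starts before the other ends.
Sorted by start: Compliance Readout, Hiring Interview, Safety Sync, Budget Meeting, Onboarding Review, Outreach Huddle.
Hiring Interview starts after Compliance Readout ends — done with Compliance Readout.
Safety Sync starts after Hiring Interview ends — done with Hiring Interview.
Budget Meeting starts after Safety Sync ends — done with Safety Sync.
Onboarding Review starts exactly when Budget Meeting ends (back-to-back, no overlap) — done with Budget Meeting.
Outreach Huddle starts exactly when Onboarding Review ends (back-to-back, no overlap).
Every pair is clear; the schedule has no overlaps.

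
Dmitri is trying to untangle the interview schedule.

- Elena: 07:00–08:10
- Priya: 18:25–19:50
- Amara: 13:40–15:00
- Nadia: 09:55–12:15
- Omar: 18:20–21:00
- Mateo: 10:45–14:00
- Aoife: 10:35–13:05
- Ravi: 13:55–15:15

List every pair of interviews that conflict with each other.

Amara & Mateo, Amara & Ravi, Aoife & Mateo, Aoife & Nadia, Mateo & Nadia, Mateo & Ravi, Omar & Priya

Check each pair: they overlap iff neither finishes before the other starts.
Sorted by start: Elena, Nadia, Aoife, Mateo, Amara, Ravi, Omar, Priya.
Nadia starts after Elena ends; Elena is clear from here.
Aoife starts before Nadia ends → Nadia and Aoife overlap.
Mateo starts before Nadia ends → Nadia and Mateo overlap.
Amara starts after Nadia ends; Nadia is clear from here.
Mateo starts before Aoife ends → Aoife and Mateo overlap.
Amara starts after Aoife ends; Aoife is clear from here.
Amara starts before Mateo ends → Mateo and Amara overlap.
Ravi starts before Mateo ends → Mateo and Ravi overlap.
Omar starts after Mateo ends; Mateo is clear from here.
Ravi starts before Amara ends → Amara and Ravi overlap.
Omar starts after Amara ends; Amara is clear from here.
Omar starts after Ravi ends; Ravi is clear from here.
Priya starts before Omar ends → Omar and Priya overlap.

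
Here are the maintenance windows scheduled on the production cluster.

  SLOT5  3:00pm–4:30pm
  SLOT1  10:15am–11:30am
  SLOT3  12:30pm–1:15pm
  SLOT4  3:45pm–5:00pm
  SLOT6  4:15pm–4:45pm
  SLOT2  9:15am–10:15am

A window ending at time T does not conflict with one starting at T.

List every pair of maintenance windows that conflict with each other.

SLOT4 & SLOT5, SLOT4 & SLOT6, SLOT5 & SLOT6

Two intervals overlap when each starts before the other ends.
Sorted by start: SLOT2, SLOT1, SLOT3, SLOT5, SLOT4, SLOT6.
SLOT1 starts exactly when SLOT2 ends (back-to-back, no overlap), so nothing later overlaps SLOT2 either.
SLOT3 starts after SLOT1 ends, so nothing later overlaps SLOT1 either.
SLOT5 starts after SLOT3 ends, so nothing later overlaps SLOT3 either.
SLOT4 starts before SLOT5 ends → SLOT5 and SLOT4 overlap.
SLOT6 starts before SLOT5 ends → SLOT5 and SLOT6 overlap.
SLOT6 starts before SLOT4 ends → SLOT4 and SLOT6 overlap.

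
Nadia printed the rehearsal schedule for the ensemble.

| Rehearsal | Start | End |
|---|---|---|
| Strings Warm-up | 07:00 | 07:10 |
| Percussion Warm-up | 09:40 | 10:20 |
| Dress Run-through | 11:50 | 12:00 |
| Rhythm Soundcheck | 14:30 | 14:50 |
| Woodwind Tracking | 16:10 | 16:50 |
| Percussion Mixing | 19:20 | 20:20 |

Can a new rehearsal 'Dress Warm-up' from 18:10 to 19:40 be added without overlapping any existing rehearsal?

Strings Warm-up: ends 07:10 at or before Dress Warm-up starts 18:10 → clear.
Percussion Warm-up: ends 10:20 at or before Dress Warm-up starts 18:10 → clear.
Dress Run-through: ends 12:00 at or before Dress Warm-up starts 18:10 → clear.
Rhythm Soundcheck: ends 14:50 at or before Dress Warm-up starts 18:10 → clear.
Woodwind Tracking: ends 16:50 at or before Dress Warm-up starts 18:10 → clear.
Percussion Mixing: starts 19:20 before Dress Warm-up ends 19:40, and ends 20:20 after Dress Warm-up starts 18:10 → overlap.
Dress Warm-up overlaps Percussion Mixing.

No — it overlaps Percussion Mixing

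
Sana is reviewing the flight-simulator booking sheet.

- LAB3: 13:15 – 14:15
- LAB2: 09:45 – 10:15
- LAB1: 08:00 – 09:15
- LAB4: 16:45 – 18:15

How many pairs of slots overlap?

Sorted by start: LAB1, LAB2, LAB3, LAB4.
LAB2 starts after LAB1 ends, so nothing later overlaps LAB1 either.
LAB3 starts after LAB2 ends, so nothing later overlaps LAB2 either.
LAB4 starts after LAB3 ends.
No pair overlaps.

0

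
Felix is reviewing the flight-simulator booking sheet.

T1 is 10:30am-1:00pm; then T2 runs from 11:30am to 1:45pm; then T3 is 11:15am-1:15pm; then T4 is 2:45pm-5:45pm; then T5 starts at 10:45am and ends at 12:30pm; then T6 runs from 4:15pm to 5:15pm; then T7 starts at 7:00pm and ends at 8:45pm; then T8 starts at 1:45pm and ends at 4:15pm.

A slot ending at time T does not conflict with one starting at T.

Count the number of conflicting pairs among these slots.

Sorted by start: T1, T5, T3, T2, T8, T4, T6, T7.
T5 starts before T1 ends → T1 and T5 overlap.
T3 starts before T1 ends → T1 and T3 overlap.
T2 starts before T1 ends → T1 and T2 overlap.
T8 starts after T1 ends, so T1 has no further overlaps.
T3 starts before T5 ends → T5 and T3 overlap.
T2 starts before T5 ends → T5 and T2 overlap.
T8 starts after T5 ends, so T5 has no further overlaps.
T2 starts before T3 ends → T3 and T2 overlap.
T8 starts after T3 ends, so T3 has no further overlaps.
T8 starts exactly when T2 ends (back-to-back, no overlap), so T2 has no further overlaps.
T4 starts before T8 ends → T8 and T4 overlap.
T6 starts exactly when T8 ends (back-to-back, no overlap), so T8 has no further overlaps.
T6 starts before T4 ends → T4 and T6 overlap.
T7 starts after T4 ends.
T7 starts after T6 ends.
Overlapping pairs: T1 & T2, T1 & T3, T1 & T5, T2 & T3, T2 & T5, T3 & T5, T4 & T6, T4 & T8 — 8 in total.

8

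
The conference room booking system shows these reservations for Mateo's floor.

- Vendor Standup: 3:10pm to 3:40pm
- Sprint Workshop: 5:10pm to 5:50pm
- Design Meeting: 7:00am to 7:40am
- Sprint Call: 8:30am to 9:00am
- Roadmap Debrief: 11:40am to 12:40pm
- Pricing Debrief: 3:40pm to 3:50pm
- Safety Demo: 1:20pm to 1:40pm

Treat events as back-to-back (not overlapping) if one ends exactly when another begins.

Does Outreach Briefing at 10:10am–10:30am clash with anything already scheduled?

No — it doesn't clash with anything

Design Meeting: ends 7:40am at or before Outreach Briefing starts 10:10am → clear.
Sprint Call: ends 9:00am at or before Outreach Briefing starts 10:10am → clear.
Roadmap Debrief: starts 11:40am at or after Outreach Briefing ends 10:30am → clear.
Safety Demo: starts 1:20pm at or after Outreach Briefing ends 10:30am → clear.
Vendor Standup: starts 3:10pm at or after Outreach Briefing ends 10:30am → clear.
Pricing Debrief: starts 3:40pm at or after Outreach Briefing ends 10:30am → clear.
Sprint Workshop: starts 5:10pm at or after Outreach Briefing ends 10:30am → clear.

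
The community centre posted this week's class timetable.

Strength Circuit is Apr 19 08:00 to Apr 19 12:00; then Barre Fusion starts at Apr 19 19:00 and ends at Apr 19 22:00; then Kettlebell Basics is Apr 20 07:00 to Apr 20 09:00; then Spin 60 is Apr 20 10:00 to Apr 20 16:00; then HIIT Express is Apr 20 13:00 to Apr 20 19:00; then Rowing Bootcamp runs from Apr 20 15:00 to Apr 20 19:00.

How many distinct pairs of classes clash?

Sorted by start: Strength Circuit, Barre Fusion, Kettlebell Basics, Spin 60, HIIT Express, Rowing Bootcamp.
Barre Fusion starts after Strength Circuit ends, so Strength Circuit has no further overlaps.
Kettlebell Basics starts after Barre Fusion ends, so Barre Fusion has no further overlaps.
Spin 60 starts after Kettlebell Basics ends, so Kettlebell Basics has no further overlaps.
HIIT Express starts before Spin 60 ends → Spin 60 and HIIT Express overlap.
Rowing Bootcamp starts before Spin 60 ends → Spin 60 and Rowing Bootcamp overlap.
Rowing Bootcamp starts before HIIT Express ends → HIIT Express and Rowing Bootcamp overlap.
Overlapping pairs: HIIT Express & Rowing Bootcamp, HIIT Express & Spin 60, Rowing Bootcamp & Spin 60 — 3 in total.

3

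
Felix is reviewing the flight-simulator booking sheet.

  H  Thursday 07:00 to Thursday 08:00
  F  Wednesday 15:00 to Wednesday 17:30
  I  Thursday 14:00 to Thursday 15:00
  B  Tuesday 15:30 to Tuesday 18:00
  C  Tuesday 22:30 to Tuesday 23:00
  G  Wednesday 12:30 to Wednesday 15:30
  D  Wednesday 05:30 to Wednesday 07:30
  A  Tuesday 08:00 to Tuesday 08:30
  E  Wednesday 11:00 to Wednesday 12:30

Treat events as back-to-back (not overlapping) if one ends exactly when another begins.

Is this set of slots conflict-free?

Check each pair: they overlap iff neither finishes before the other starts.
Sorted by start: A, B, C, D, E, G, F, H, I.
B starts after A ends; A is clear from here.
C starts after B ends; B is clear from here.
D starts after C ends; C is clear from here.
E starts after D ends; D is clear from here.
G starts exactly when E ends (back-to-back, no overlap); E is clear from here.
F starts before G ends → G and F overlap.
That's a conflict, so the schedule is not conflict-free.

No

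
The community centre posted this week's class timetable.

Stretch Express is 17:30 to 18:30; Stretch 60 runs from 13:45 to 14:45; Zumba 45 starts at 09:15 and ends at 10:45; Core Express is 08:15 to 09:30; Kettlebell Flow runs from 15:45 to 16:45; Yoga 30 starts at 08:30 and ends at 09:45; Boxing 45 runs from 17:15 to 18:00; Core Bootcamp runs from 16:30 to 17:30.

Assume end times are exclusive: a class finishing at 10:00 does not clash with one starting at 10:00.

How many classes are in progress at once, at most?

3

Walk through starts and ends in time order (an end at T is processed before a start at T):
08:15 start Core Express → 1
08:30 start Yoga 30 → 2
09:15 start Zumba 45 → 3
09:30 end Core Express → 2
09:45 end Yoga 30 → 1
10:45 end Zumba 45 → 0
13:45 start Stretch 60 → 1
14:45 end Stretch 60 → 0
15:45 start Kettlebell Flow → 1
16:30 start Core Bootcamp → 2
16:45 end Kettlebell Flow → 1
17:15 start Boxing 45 → 2
17:30 end Core Bootcamp → 1
17:30 start Stretch Express → 2
18:00 end Boxing 45 → 1
18:30 end Stretch Express → 0
Peak is 3, at 09:15 (Core Express, Yoga 30, Zumba 45).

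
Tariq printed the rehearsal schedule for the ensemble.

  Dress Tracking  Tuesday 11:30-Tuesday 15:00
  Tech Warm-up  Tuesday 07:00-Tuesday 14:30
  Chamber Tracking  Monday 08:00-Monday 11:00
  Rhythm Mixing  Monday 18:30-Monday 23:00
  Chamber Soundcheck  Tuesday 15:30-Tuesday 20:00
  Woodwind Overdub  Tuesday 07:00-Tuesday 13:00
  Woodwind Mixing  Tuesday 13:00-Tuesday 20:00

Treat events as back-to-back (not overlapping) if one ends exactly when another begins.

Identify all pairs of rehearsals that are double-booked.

Chamber Soundcheck & Woodwind Mixing, Dress Tracking & Tech Warm-up, Dress Tracking & Woodwind Mixing, Dress Tracking & Woodwind Overdub, Tech Warm-up & Woodwind Mixing, Tech Warm-up & Woodwind Overdub

Sorted by start: Chamber Tracking, Rhythm Mixing, Tech Warm-up, Woodwind Overdub, Dress Tracking, Woodwind Mixing, Chamber Soundcheck.
Rhythm Mixing starts after Chamber Tracking ends, so nothing later overlaps Chamber Tracking either.
Tech Warm-up starts after Rhythm Mixing ends, so nothing later overlaps Rhythm Mixing either.
Woodwind Overdub starts before Tech Warm-up ends → Tech Warm-up and Woodwind Overdub overlap.
Dress Tracking starts before Tech Warm-up ends → Tech Warm-up and Dress Tracking overlap.
Woodwind Mixing starts before Tech Warm-up ends → Tech Warm-up and Woodwind Mixing overlap.
Chamber Soundcheck starts after Tech Warm-up ends.
Dress Tracking starts before Woodwind Overdub ends → Woodwind Overdub and Dress Tracking overlap.
Woodwind Mixing starts exactly when Woodwind Overdub ends (back-to-back, no overlap), so nothing later overlaps Woodwind Overdub either.
Woodwind Mixing starts before Dress Tracking ends → Dress Tracking and Woodwind Mixing overlap.
Chamber Soundcheck starts after Dress Tracking ends.
Chamber Soundcheck starts before Woodwind Mixing ends → Woodwind Mixing and Chamber Soundcheck overlap.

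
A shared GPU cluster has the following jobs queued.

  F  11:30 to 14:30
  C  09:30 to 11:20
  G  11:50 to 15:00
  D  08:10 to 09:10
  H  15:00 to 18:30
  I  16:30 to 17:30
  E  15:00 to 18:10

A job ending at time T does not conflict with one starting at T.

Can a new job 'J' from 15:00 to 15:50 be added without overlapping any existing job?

No — it overlaps E, H

D: ends 09:10 at or before J starts 15:00 → clear.
C: ends 11:20 at or before J starts 15:00 → clear.
F: ends 14:30 at or before J starts 15:00 → clear.
G: ends 15:00 at or before J starts 15:00 → clear.
E: starts 15:00 before J ends 15:50, and ends 18:10 after J starts 15:00 → overlap.
H: starts 15:00 before J ends 15:50, and ends 18:30 after J starts 15:00 → overlap.
I: starts 16:30 at or after J ends 15:50 → clear.
J overlaps E, H.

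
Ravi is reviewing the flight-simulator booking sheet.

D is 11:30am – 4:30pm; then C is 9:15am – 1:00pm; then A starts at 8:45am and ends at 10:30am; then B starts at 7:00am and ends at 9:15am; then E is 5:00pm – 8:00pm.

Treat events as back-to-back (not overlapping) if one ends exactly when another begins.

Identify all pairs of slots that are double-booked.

Two intervals overlap when each starts before the other ends.
Sorted by start: B, A, C, D, E.
A starts before B ends → B and A overlap.
C starts exactly when B ends (back-to-back, no overlap), so nothing later overlaps B either.
C starts before A ends → A and C overlap.
D starts after A ends, so nothing later overlaps A either.
D starts before C ends → C and D overlap.
E starts after C ends.
E starts after D ends.

A & B, A & C, C & D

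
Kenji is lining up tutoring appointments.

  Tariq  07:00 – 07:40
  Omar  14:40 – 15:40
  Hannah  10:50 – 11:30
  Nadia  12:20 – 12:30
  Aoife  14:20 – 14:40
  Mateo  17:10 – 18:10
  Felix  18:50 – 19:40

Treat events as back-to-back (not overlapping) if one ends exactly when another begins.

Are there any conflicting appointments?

No

Sorted by start: Tariq, Hannah, Nadia, Aoife, Omar, Mateo, Felix.
Hannah starts after Tariq ends — done with Tariq.
Nadia starts after Hannah ends — done with Hannah.
Aoife starts after Nadia ends — done with Nadia.
Omar starts exactly when Aoife ends (back-to-back, no overlap) — done with Aoife.
Mateo starts after Omar ends — done with Omar.
Felix starts after Mateo ends.
Every pair is clear; the schedule has no overlaps.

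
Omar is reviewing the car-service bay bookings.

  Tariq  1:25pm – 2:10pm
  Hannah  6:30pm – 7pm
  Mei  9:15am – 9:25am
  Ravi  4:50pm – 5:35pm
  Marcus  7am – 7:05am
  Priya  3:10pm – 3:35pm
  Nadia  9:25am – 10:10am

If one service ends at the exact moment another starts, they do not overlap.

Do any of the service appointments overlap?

Sorted by start: Marcus, Mei, Nadia, Tariq, Priya, Ravi, Hannah.
Mei starts after Marcus ends, so nothing later overlaps Marcus either.
Nadia starts exactly when Mei ends (back-to-back, no overlap), so nothing later overlaps Mei either.
Tariq starts after Nadia ends, so nothing later overlaps Nadia either.
Priya starts after Tariq ends, so nothing later overlaps Tariq either.
Ravi starts after Priya ends, so nothing later overlaps Priya either.
Hannah starts after Ravi ends.
Every pair is clear; the schedule has no overlaps.

No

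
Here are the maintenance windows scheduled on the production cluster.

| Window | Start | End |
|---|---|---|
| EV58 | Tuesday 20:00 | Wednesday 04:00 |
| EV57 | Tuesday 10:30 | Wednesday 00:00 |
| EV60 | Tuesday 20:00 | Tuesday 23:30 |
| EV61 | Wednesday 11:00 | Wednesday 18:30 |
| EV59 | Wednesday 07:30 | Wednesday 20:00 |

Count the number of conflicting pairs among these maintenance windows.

Sorted by start: EV57, EV58, EV60, EV59, EV61.
EV58 starts before EV57 ends → EV57 and EV58 overlap.
EV60 starts before EV57 ends → EV57 and EV60 overlap.
EV59 starts after EV57 ends; EV57 is clear from here.
EV60 starts before EV58 ends → EV58 and EV60 overlap.
EV59 starts after EV58 ends; EV58 is clear from here.
EV59 starts after EV60 ends; EV60 is clear from here.
EV61 starts before EV59 ends → EV59 and EV61 overlap.
Overlapping pairs: EV57 & EV58, EV57 & EV60, EV58 & EV60, EV59 & EV61 — 4 in total.

4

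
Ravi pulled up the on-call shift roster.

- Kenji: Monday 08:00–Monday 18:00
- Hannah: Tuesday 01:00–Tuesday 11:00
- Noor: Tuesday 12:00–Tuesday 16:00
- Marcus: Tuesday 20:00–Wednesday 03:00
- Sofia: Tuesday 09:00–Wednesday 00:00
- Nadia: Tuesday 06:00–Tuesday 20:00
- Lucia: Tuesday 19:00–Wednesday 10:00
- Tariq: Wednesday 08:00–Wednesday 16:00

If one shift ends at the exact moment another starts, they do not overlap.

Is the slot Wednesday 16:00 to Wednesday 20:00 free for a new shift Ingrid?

Kenji: ends Monday 18:00 at or before Ingrid starts Wednesday 16:00 → clear.
Hannah: ends Tuesday 11:00 at or before Ingrid starts Wednesday 16:00 → clear.
Nadia: ends Tuesday 20:00 at or before Ingrid starts Wednesday 16:00 → clear.
Sofia: ends Wednesday 00:00 at or before Ingrid starts Wednesday 16:00 → clear.
Noor: ends Tuesday 16:00 at or before Ingrid starts Wednesday 16:00 → clear.
Lucia: ends Wednesday 10:00 at or before Ingrid starts Wednesday 16:00 → clear.
Marcus: ends Wednesday 03:00 at or before Ingrid starts Wednesday 16:00 → clear.
Tariq: ends Wednesday 16:00 at or before Ingrid starts Wednesday 16:00 → clear.

Yes — the slot is free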